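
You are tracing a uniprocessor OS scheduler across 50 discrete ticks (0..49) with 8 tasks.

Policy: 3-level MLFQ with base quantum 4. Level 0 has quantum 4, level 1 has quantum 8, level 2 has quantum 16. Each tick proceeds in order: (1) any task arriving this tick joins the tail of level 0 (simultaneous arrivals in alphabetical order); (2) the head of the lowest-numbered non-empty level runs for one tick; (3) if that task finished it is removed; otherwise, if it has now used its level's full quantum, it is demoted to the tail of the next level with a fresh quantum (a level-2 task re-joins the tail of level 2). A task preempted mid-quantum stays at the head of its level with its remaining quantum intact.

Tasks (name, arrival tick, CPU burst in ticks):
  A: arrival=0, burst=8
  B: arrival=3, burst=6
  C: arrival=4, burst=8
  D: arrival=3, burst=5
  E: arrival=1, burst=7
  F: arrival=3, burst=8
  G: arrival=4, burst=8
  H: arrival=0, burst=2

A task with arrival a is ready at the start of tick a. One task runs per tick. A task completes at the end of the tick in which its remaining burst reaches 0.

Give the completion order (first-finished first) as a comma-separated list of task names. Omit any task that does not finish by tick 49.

t=0: L0/L1/L2 = AH/-/- → run A
t=1: L0/L1/L2 = AHE/-/- → run A
t=2: L0/L1/L2 = AHE/-/- → run A
t=3: L0/L1/L2 = AHEBDF/-/- → run A
t=4: L0/L1/L2 = HEBDFCG/A/- → run H
t=5: L0/L1/L2 = HEBDFCG/A/- → run H
t=6: L0/L1/L2 = EBDFCG/A/- → run E
t=7: L0/L1/L2 = EBDFCG/A/- → run E
t=8: L0/L1/L2 = EBDFCG/A/- → run E
t=9: L0/L1/L2 = EBDFCG/A/- → run E
t=10: L0/L1/L2 = BDFCG/AE/- → run B
t=11: L0/L1/L2 = BDFCG/AE/- → run B
t=12: L0/L1/L2 = BDFCG/AE/- → run B
t=13: L0/L1/L2 = BDFCG/AE/- → run B
t=14: L0/L1/L2 = DFCG/AEB/- → run D
t=15: L0/L1/L2 = DFCG/AEB/- → run D
t=16: L0/L1/L2 = DFCG/AEB/- → run D
t=17: L0/L1/L2 = DFCG/AEB/- → run D
t=18: L0/L1/L2 = FCG/AEBD/- → run F
t=19: L0/L1/L2 = FCG/AEBD/- → run F
t=20: L0/L1/L2 = FCG/AEBD/- → run F
t=21: L0/L1/L2 = FCG/AEBD/- → run F
t=22: L0/L1/L2 = CG/AEBDF/- → run C
t=23: L0/L1/L2 = CG/AEBDF/- → run C
t=24: L0/L1/L2 = CG/AEBDF/- → run C
t=25: L0/L1/L2 = CG/AEBDF/- → run C
t=26: L0/L1/L2 = G/AEBDFC/- → run G
t=27: L0/L1/L2 = G/AEBDFC/- → run G
t=28: L0/L1/L2 = G/AEBDFC/- → run G
t=29: L0/L1/L2 = G/AEBDFC/- → run G
t=30: L0/L1/L2 = -/AEBDFCG/- → run A
t=31: L0/L1/L2 = -/AEBDFCG/- → run A
t=32: L0/L1/L2 = -/AEBDFCG/- → run A
t=33: L0/L1/L2 = -/AEBDFCG/- → run A
t=34: L0/L1/L2 = -/EBDFCG/- → run E
t=35: L0/L1/L2 = -/EBDFCG/- → run E
t=36: L0/L1/L2 = -/EBDFCG/- → run E
t=37: L0/L1/L2 = -/BDFCG/- → run B
t=38: L0/L1/L2 = -/BDFCG/- → run B
t=39: L0/L1/L2 = -/DFCG/- → run D
t=40: L0/L1/L2 = -/FCG/- → run F
t=41: L0/L1/L2 = -/FCG/- → run F
t=42: L0/L1/L2 = -/FCG/- → run F
t=43: L0/L1/L2 = -/FCG/- → run F
t=44: L0/L1/L2 = -/CG/- → run C
t=45: L0/L1/L2 = -/CG/- → run C
t=46: L0/L1/L2 = -/CG/- → run C
t=47: L0/L1/L2 = -/CG/- → run C
t=48: L0/L1/L2 = -/G/- → run G
t=49: L0/L1/L2 = -/G/- → run G

completion order = H, A, E, B, D, F, C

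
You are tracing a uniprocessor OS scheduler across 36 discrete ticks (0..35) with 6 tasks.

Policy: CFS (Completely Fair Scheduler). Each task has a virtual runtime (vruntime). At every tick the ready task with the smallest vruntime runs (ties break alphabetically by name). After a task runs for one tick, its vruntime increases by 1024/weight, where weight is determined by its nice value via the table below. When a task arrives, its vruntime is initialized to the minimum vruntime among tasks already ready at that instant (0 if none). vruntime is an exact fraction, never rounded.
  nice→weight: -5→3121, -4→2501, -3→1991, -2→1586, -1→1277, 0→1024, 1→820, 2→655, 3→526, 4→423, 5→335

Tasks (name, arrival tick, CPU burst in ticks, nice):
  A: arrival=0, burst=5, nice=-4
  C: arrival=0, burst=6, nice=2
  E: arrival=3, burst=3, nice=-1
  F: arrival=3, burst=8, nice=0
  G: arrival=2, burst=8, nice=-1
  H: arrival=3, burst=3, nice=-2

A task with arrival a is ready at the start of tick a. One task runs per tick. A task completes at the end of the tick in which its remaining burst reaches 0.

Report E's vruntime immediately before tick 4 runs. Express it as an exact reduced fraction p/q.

t=0: vr[A=0 C=0] → run A
t=1: vr[A=1024/2501 C=0] → run C
t=2: vr[A=1024/2501 C=1024/655 G=1024/2501] → run A
t=3: vr[A=2048/2501 C=1024/655 E=1024/2501 F=1024/2501 G=1024/2501 H=1024/2501] → run E
t=4: vr[A=2048/2501 C=1024/655 E=3868672/3193777 F=1024/2501 G=1024/2501 H=1024/2501] → run F
t=5: vr[A=2048/2501 C=1024/655 E=3868672/3193777 F=3525/2501 G=1024/2501 H=1024/2501] → run G
t=6: vr[A=2048/2501 C=1024/655 E=3868672/3193777 F=3525/2501 G=3868672/3193777 H=1024/2501] → run H
t=7: vr[A=2048/2501 C=1024/655 E=3868672/3193777 F=3525/2501 G=3868672/3193777 H=34304/32513] → run A
t=8: vr[A=3072/2501 C=1024/655 E=3868672/3193777 F=3525/2501 G=3868672/3193777 H=34304/32513] → run H
t=9: vr[A=3072/2501 C=1024/655 E=3868672/3193777 F=3525/2501 G=3868672/3193777 H=55296/32513] → run E
t=10: vr[A=3072/2501 C=1024/655 E=6429696/3193777 F=3525/2501 G=3868672/3193777 H=55296/32513] → run G
t=11: vr[A=3072/2501 C=1024/655 E=6429696/3193777 F=3525/2501 G=6429696/3193777 H=55296/32513] → run A
t=12: vr[A=4096/2501 C=1024/655 E=6429696/3193777 F=3525/2501 G=6429696/3193777 H=55296/32513] → run F
t=13: vr[A=4096/2501 C=1024/655 E=6429696/3193777 F=6026/2501 G=6429696/3193777 H=55296/32513] → run C
t=14: vr[A=4096/2501 C=2048/655 E=6429696/3193777 F=6026/2501 G=6429696/3193777 H=55296/32513] → run A
t=15: vr[C=2048/655 E=6429696/3193777 F=6026/2501 G=6429696/3193777 H=55296/32513] → run H
t=16: vr[C=2048/655 E=6429696/3193777 F=6026/2501 G=6429696/3193777] → run E
t=17: vr[C=2048/655 F=6026/2501 G=6429696/3193777] → run G
t=18: vr[C=2048/655 F=6026/2501 G=8990720/3193777] → run F
t=19: vr[C=2048/655 F=8527/2501 G=8990720/3193777] → run G
t=20: vr[C=2048/655 F=8527/2501 G=11551744/3193777] → run C
t=21: vr[C=3072/655 F=8527/2501 G=11551744/3193777] → run F
t=22: vr[C=3072/655 F=11028/2501 G=11551744/3193777] → run G
t=23: vr[C=3072/655 F=11028/2501 G=14112768/3193777] → run F
t=24: vr[C=3072/655 F=13529/2501 G=14112768/3193777] → run G
t=25: vr[C=3072/655 F=13529/2501 G=16673792/3193777] → run C
t=26: vr[C=4096/655 F=13529/2501 G=16673792/3193777] → run G
t=27: vr[C=4096/655 F=13529/2501 G=19234816/3193777] → run F
t=28: vr[C=4096/655 F=16030/2501 G=19234816/3193777] → run G
t=29: vr[C=4096/655 F=16030/2501] → run C
t=30: vr[C=1024/131 F=16030/2501] → run F
t=31: vr[C=1024/131 F=18531/2501] → run F
t=32: vr[C=1024/131] → run C
t=33: (idle)
t=34: (idle)
t=35: (idle)

vruntime(E, start of tick 4) = 3868672/3193777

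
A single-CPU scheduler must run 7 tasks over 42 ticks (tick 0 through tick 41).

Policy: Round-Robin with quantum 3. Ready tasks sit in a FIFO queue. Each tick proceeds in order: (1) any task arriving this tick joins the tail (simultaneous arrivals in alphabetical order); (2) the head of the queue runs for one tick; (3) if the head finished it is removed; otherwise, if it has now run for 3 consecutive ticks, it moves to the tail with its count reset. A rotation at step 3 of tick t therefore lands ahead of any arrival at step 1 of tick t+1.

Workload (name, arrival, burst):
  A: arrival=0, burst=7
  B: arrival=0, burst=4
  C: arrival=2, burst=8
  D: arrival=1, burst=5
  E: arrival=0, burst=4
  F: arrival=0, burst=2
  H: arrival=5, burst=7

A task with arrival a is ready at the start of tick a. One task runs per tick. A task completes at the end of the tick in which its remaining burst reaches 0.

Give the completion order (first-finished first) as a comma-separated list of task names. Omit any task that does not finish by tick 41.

t=0: queue=[A,B,E,F] q_used=0 → run A
t=1: queue=[A,B,E,F,D] q_used=1 → run A
t=2: queue=[A,B,E,F,D,C] q_used=2 → run A
t=3: queue=[B,E,F,D,C,A] q_used=0 → run B
t=4: queue=[B,E,F,D,C,A] q_used=1 → run B
t=5: queue=[B,E,F,D,C,A,H] q_used=2 → run B
t=6: queue=[E,F,D,C,A,H,B] q_used=0 → run E
t=7: queue=[E,F,D,C,A,H,B] q_used=1 → run E
t=8: queue=[E,F,D,C,A,H,B] q_used=2 → run E
t=9: queue=[F,D,C,A,H,B,E] q_used=0 → run F
t=10: queue=[F,D,C,A,H,B,E] q_used=1 → run F
t=11: queue=[D,C,A,H,B,E] q_used=0 → run D
t=12: queue=[D,C,A,H,B,E] q_used=1 → run D
t=13: queue=[D,C,A,H,B,E] q_used=2 → run D
t=14: queue=[C,A,H,B,E,D] q_used=0 → run C
t=15: queue=[C,A,H,B,E,D] q_used=1 → run C
t=16: queue=[C,A,H,B,E,D] q_used=2 → run C
t=17: queue=[A,H,B,E,D,C] q_used=0 → run A
t=18: queue=[A,H,B,E,D,C] q_used=1 → run A
t=19: queue=[A,H,B,E,D,C] q_used=2 → run A
t=20: queue=[H,B,E,D,C,A] q_used=0 → run H
t=21: queue=[H,B,E,D,C,A] q_used=1 → run H
t=22: queue=[H,B,E,D,C,A] q_used=2 → run H
t=23: queue=[B,E,D,C,A,H] q_used=0 → run B
t=24: queue=[E,D,C,A,H] q_used=0 → run E
t=25: queue=[D,C,A,H] q_used=0 → run D
t=26: queue=[D,C,A,H] q_used=1 → run D
t=27: queue=[C,A,H] q_used=0 → run C
t=28: queue=[C,A,H] q_used=1 → run C
t=29: queue=[C,A,H] q_used=2 → run C
t=30: queue=[A,H,C] q_used=0 → run A
t=31: queue=[H,C] q_used=0 → run H
t=32: queue=[H,C] q_used=1 → run H
t=33: queue=[H,C] q_used=2 → run H
t=34: queue=[C,H] q_used=0 → run C
t=35: queue=[C,H] q_used=1 → run C
t=36: queue=[H] q_used=0 → run H
t=37: (idle)
t=38: (idle)
t=39: (idle)
t=40: (idle)
t=41: (idle)

completion order = F, B, E, D, A, C, H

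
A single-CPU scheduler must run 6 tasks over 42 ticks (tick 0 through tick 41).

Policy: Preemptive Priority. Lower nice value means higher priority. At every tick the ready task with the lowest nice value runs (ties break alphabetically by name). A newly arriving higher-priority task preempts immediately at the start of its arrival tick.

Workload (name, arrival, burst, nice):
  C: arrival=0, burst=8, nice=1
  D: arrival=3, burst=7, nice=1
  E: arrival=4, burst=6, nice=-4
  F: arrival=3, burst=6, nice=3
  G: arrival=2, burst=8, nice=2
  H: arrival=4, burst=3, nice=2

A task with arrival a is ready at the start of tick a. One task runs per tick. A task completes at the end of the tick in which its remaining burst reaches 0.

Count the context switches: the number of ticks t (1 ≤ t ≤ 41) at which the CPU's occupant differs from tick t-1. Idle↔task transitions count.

t=0: ready={C} → run C
t=1: ready={C} → run C
t=2: ready={C,G} → run C
t=3: ready={C,D,F,G} → run C
t=4: ready={C,D,E,F,G,H} → run E
t=5: ready={C,D,E,F,G,H} → run E
t=6: ready={C,D,E,F,G,H} → run E
t=7: ready={C,D,E,F,G,H} → run E
t=8: ready={C,D,E,F,G,H} → run E
t=9: ready={C,D,E,F,G,H} → run E
t=10: ready={C,D,F,G,H} → run C
t=11: ready={C,D,F,G,H} → run C
t=12: ready={C,D,F,G,H} → run C
t=13: ready={C,D,F,G,H} → run C
t=14: ready={D,F,G,H} → run D
t=15: ready={D,F,G,H} → run D
t=16: ready={D,F,G,H} → run D
t=17: ready={D,F,G,H} → run D
t=18: ready={D,F,G,H} → run D
t=19: ready={D,F,G,H} → run D
t=20: ready={D,F,G,H} → run D
t=21: ready={F,G,H} → run G
t=22: ready={F,G,H} → run G
t=23: ready={F,G,H} → run G
t=24: ready={F,G,H} → run G
t=25: ready={F,G,H} → run G
t=26: ready={F,G,H} → run G
t=27: ready={F,G,H} → run G
t=28: ready={F,G,H} → run G
t=29: ready={F,H} → run H
t=30: ready={F,H} → run H
t=31: ready={F,H} → run H
t=32: ready={F} → run F
t=33: ready={F} → run F
t=34: ready={F} → run F
t=35: ready={F} → run F
t=36: ready={F} → run F
t=37: ready={F} → run F
t=38: (idle)
t=39: (idle)
t=40: (idle)
t=41: (idle)

context switches = 7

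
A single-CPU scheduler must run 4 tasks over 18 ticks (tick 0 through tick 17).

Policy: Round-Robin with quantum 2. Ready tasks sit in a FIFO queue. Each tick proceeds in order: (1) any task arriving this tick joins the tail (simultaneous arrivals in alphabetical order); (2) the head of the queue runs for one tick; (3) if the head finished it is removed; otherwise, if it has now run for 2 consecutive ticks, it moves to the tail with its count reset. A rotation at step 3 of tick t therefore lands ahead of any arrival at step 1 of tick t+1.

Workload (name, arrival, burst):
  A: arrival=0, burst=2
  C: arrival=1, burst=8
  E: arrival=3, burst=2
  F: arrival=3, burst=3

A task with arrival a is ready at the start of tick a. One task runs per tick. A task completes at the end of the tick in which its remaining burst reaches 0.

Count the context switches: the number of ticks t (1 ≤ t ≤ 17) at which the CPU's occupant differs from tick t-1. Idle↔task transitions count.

context switches = 7

t=0: queue=[A] q_used=0 → run A
t=1: queue=[A,C] q_used=1 → run A
t=2: queue=[C] q_used=0 → run C
t=3: queue=[C,E,F] q_used=1 → run C
t=4: queue=[E,F,C] q_used=0 → run E
t=5: queue=[E,F,C] q_used=1 → run E
t=6: queue=[F,C] q_used=0 → run F
t=7: queue=[F,C] q_used=1 → run F
t=8: queue=[C,F] q_used=0 → run C
t=9: queue=[C,F] q_used=1 → run C
t=10: queue=[F,C] q_used=0 → run F
t=11: queue=[C] q_used=0 → run C
t=12: queue=[C] q_used=1 → run C
t=13: queue=[C] q_used=0 → run C
t=14: queue=[C] q_used=1 → run C
t=15: (idle)
t=16: (idle)
t=17: (idle)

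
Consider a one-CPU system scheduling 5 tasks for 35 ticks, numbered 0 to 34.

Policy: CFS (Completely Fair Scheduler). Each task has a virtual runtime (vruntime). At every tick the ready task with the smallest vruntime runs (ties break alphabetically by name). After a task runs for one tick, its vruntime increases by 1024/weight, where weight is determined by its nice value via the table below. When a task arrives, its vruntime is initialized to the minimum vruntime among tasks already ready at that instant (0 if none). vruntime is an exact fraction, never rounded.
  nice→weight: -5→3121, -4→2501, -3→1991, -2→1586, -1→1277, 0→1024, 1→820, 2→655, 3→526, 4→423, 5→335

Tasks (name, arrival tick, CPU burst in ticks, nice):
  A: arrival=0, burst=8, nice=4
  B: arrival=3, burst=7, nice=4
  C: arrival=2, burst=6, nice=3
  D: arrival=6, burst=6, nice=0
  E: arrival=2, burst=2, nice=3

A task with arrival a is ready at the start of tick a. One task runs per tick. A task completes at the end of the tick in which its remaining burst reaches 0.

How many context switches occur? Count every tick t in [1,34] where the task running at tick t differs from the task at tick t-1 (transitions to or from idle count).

t=0: vr[A=0] → run A
t=1: vr[A=1024/423] → run A
t=2: vr[A=2048/423 C=2048/423 E=2048/423] → run A
t=3: vr[A=1024/141 B=2048/423 C=2048/423 E=2048/423] → run B
t=4: vr[A=1024/141 B=1024/141 C=2048/423 E=2048/423] → run C
t=5: vr[A=1024/141 B=1024/141 C=755200/111249 E=2048/423] → run E
t=6: vr[A=1024/141 B=1024/141 C=755200/111249 D=755200/111249 E=755200/111249] → run C
t=7: vr[A=1024/141 B=1024/141 C=971776/111249 D=755200/111249 E=755200/111249] → run D
t=8: vr[A=1024/141 B=1024/141 C=971776/111249 D=866449/111249 E=755200/111249] → run E
t=9: vr[A=1024/141 B=1024/141 C=971776/111249 D=866449/111249] → run A
t=10: vr[A=4096/423 B=1024/141 C=971776/111249 D=866449/111249] → run B
t=11: vr[A=4096/423 B=4096/423 C=971776/111249 D=866449/111249] → run D
t=12: vr[A=4096/423 B=4096/423 C=971776/111249 D=977698/111249] → run C
t=13: vr[A=4096/423 B=4096/423 C=1188352/111249 D=977698/111249] → run D
t=14: vr[A=4096/423 B=4096/423 C=1188352/111249 D=1088947/111249] → run A
t=15: vr[A=5120/423 B=4096/423 C=1188352/111249 D=1088947/111249] → run B
t=16: vr[A=5120/423 B=5120/423 C=1188352/111249 D=1088947/111249] → run D
t=17: vr[A=5120/423 B=5120/423 C=1188352/111249 D=1200196/111249] → run C
t=18: vr[A=5120/423 B=5120/423 C=1404928/111249 D=1200196/111249] → run D
t=19: vr[A=5120/423 B=5120/423 C=1404928/111249 D=1311445/111249] → run D
t=20: vr[A=5120/423 B=5120/423 C=1404928/111249] → run A
t=21: vr[A=2048/141 B=5120/423 C=1404928/111249] → run B
t=22: vr[A=2048/141 B=2048/141 C=1404928/111249] → run C
t=23: vr[A=2048/141 B=2048/141 C=1621504/111249] → run A
t=24: vr[A=7168/423 B=2048/141 C=1621504/111249] → run B
t=25: vr[A=7168/423 B=7168/423 C=1621504/111249] → run C
t=26: vr[A=7168/423 B=7168/423] → run A
t=27: vr[B=7168/423] → run B
t=28: vr[B=8192/423] → run B
t=29: (idle)
t=30: (idle)
t=31: (idle)
t=32: (idle)
t=33: (idle)
t=34: (idle)

context switches = 25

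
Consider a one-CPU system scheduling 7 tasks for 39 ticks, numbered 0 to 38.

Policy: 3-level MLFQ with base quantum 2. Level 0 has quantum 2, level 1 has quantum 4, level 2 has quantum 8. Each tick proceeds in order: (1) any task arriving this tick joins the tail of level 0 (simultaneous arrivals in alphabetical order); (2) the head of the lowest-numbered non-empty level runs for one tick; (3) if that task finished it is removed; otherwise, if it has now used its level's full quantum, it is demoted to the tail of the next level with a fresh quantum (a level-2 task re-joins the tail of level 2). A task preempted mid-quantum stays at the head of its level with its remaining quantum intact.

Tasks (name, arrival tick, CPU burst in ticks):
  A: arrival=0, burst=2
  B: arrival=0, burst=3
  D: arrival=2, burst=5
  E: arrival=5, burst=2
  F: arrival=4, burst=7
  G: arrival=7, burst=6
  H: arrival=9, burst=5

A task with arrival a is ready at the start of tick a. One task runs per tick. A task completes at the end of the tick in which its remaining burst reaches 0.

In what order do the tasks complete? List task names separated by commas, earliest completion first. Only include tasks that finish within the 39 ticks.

completion order = A, E, B, D, G, H, F

t=0: L0/L1/L2 = AB/-/- → run A
t=1: L0/L1/L2 = AB/-/- → run A
t=2: L0/L1/L2 = BD/-/- → run B
t=3: L0/L1/L2 = BD/-/- → run B
t=4: L0/L1/L2 = DF/B/- → run D
t=5: L0/L1/L2 = DFE/B/- → run D
t=6: L0/L1/L2 = FE/BD/- → run F
t=7: L0/L1/L2 = FEG/BD/- → run F
t=8: L0/L1/L2 = EG/BDF/- → run E
t=9: L0/L1/L2 = EGH/BDF/- → run E
t=10: L0/L1/L2 = GH/BDF/- → run G
t=11: L0/L1/L2 = GH/BDF/- → run G
t=12: L0/L1/L2 = H/BDFG/- → run H
t=13: L0/L1/L2 = H/BDFG/- → run H
t=14: L0/L1/L2 = -/BDFGH/- → run B
t=15: L0/L1/L2 = -/DFGH/- → run D
t=16: L0/L1/L2 = -/DFGH/- → run D
t=17: L0/L1/L2 = -/DFGH/- → run D
t=18: L0/L1/L2 = -/FGH/- → run F
t=19: L0/L1/L2 = -/FGH/- → run F
t=20: L0/L1/L2 = -/FGH/- → run F
t=21: L0/L1/L2 = -/FGH/- → run F
t=22: L0/L1/L2 = -/GH/F → run G
t=23: L0/L1/L2 = -/GH/F → run G
t=24: L0/L1/L2 = -/GH/F → run G
t=25: L0/L1/L2 = -/GH/F → run G
t=26: L0/L1/L2 = -/H/F → run H
t=27: L0/L1/L2 = -/H/F → run H
t=28: L0/L1/L2 = -/H/F → run H
t=29: L0/L1/L2 = -/-/F → run F
t=30: (idle)
t=31: (idle)
t=32: (idle)
t=33: (idle)
t=34: (idle)
t=35: (idle)
t=36: (idle)
t=37: (idle)
t=38: (idle)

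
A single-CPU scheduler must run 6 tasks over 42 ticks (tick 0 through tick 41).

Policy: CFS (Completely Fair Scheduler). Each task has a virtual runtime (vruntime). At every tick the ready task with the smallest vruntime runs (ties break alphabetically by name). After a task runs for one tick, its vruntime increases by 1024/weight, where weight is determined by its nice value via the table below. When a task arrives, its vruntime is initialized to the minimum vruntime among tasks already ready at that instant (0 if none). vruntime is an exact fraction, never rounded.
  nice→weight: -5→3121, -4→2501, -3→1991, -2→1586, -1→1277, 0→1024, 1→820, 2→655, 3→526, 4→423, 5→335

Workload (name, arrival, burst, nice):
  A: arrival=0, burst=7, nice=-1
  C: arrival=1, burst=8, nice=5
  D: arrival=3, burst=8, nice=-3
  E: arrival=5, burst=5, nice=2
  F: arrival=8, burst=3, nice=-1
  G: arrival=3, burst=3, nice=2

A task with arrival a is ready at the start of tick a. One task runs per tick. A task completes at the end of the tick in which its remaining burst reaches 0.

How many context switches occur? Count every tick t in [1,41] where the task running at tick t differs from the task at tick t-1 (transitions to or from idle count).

t=0: vr[A=0] → run A
t=1: vr[A=1024/1277 C=1024/1277] → run A
t=2: vr[A=2048/1277 C=1024/1277] → run C
t=3: vr[A=2048/1277 C=1650688/427795 D=2048/1277 G=2048/1277] → run A
t=4: vr[A=3072/1277 C=1650688/427795 D=2048/1277 G=2048/1277] → run D
t=5: vr[A=3072/1277 C=1650688/427795 D=5385216/2542507 E=2048/1277 G=2048/1277] → run E
t=6: vr[A=3072/1277 C=1650688/427795 D=5385216/2542507 E=2649088/836435 G=2048/1277] → run G
t=7: vr[A=3072/1277 C=1650688/427795 D=5385216/2542507 E=2649088/836435 G=2649088/836435] → run D
t=8: vr[A=3072/1277 C=1650688/427795 D=6692864/2542507 E=2649088/836435 F=3072/1277 G=2649088/836435] → run A
t=9: vr[A=4096/1277 C=1650688/427795 D=6692864/2542507 E=2649088/836435 F=3072/1277 G=2649088/836435] → run F
t=10: vr[A=4096/1277 C=1650688/427795 D=6692864/2542507 E=2649088/836435 F=4096/1277 G=2649088/836435] → run D
t=11: vr[A=4096/1277 C=1650688/427795 D=8000512/2542507 E=2649088/836435 F=4096/1277 G=2649088/836435] → run D
t=12: vr[A=4096/1277 C=1650688/427795 D=9308160/2542507 E=2649088/836435 F=4096/1277 G=2649088/836435] → run E
t=13: vr[A=4096/1277 C=1650688/427795 D=9308160/2542507 E=3956736/836435 F=4096/1277 G=2649088/836435] → run G
t=14: vr[A=4096/1277 C=1650688/427795 D=9308160/2542507 E=3956736/836435 F=4096/1277 G=3956736/836435] → run A
t=15: vr[A=5120/1277 C=1650688/427795 D=9308160/2542507 E=3956736/836435 F=4096/1277 G=3956736/836435] → run F
t=16: vr[A=5120/1277 C=1650688/427795 D=9308160/2542507 E=3956736/836435 F=5120/1277 G=3956736/836435] → run D
t=17: vr[A=5120/1277 C=1650688/427795 D=10615808/2542507 E=3956736/836435 F=5120/1277 G=3956736/836435] → run C
t=18: vr[A=5120/1277 C=2958336/427795 D=10615808/2542507 E=3956736/836435 F=5120/1277 G=3956736/836435] → run A
t=19: vr[A=6144/1277 C=2958336/427795 D=10615808/2542507 E=3956736/836435 F=5120/1277 G=3956736/836435] → run F
t=20: vr[A=6144/1277 C=2958336/427795 D=10615808/2542507 E=3956736/836435 G=3956736/836435] → run D
t=21: vr[A=6144/1277 C=2958336/427795 D=11923456/2542507 E=3956736/836435 G=3956736/836435] → run D
t=22: vr[A=6144/1277 C=2958336/427795 D=13231104/2542507 E=3956736/836435 G=3956736/836435] → run E
t=23: vr[A=6144/1277 C=2958336/427795 D=13231104/2542507 E=5264384/836435 G=3956736/836435] → run G
t=24: vr[A=6144/1277 C=2958336/427795 D=13231104/2542507 E=5264384/836435] → run A
t=25: vr[C=2958336/427795 D=13231104/2542507 E=5264384/836435] → run D
t=26: vr[C=2958336/427795 E=5264384/836435] → run E
t=27: vr[C=2958336/427795 E=6572032/836435] → run C
t=28: vr[C=4265984/427795 E=6572032/836435] → run E
t=29: vr[C=4265984/427795] → run C
t=30: vr[C=5573632/427795] → run C
t=31: vr[C=1376256/85559] → run C
t=32: vr[C=8188928/427795] → run C
t=33: vr[C=9496576/427795] → run C
t=34: (idle)
t=35: (idle)
t=36: (idle)
t=37: (idle)
t=38: (idle)
t=39: (idle)
t=40: (idle)
t=41: (idle)

context switches = 27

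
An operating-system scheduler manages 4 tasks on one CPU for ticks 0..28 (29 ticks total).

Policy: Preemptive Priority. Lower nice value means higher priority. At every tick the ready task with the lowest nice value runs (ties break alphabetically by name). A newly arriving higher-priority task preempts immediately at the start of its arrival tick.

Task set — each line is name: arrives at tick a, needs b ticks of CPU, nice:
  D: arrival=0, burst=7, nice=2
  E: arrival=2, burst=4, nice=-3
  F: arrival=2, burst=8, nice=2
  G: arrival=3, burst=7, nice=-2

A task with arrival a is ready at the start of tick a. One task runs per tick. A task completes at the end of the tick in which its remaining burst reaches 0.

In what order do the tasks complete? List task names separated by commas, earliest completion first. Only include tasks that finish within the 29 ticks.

t=0: ready={D} → run D
t=1: ready={D} → run D
t=2: ready={D,E,F} → run E
t=3: ready={D,E,F,G} → run E
t=4: ready={D,E,F,G} → run E
t=5: ready={D,E,F,G} → run E
t=6: ready={D,F,G} → run G
t=7: ready={D,F,G} → run G
t=8: ready={D,F,G} → run G
t=9: ready={D,F,G} → run G
t=10: ready={D,F,G} → run G
t=11: ready={D,F,G} → run G
t=12: ready={D,F,G} → run G
t=13: ready={D,F} → run D
t=14: ready={D,F} → run D
t=15: ready={D,F} → run D
t=16: ready={D,F} → run D
t=17: ready={D,F} → run D
t=18: ready={F} → run F
t=19: ready={F} → run F
t=20: ready={F} → run F
t=21: ready={F} → run F
t=22: ready={F} → run F
t=23: ready={F} → run F
t=24: ready={F} → run F
t=25: ready={F} → run F
t=26: (idle)
t=27: (idle)
t=28: (idle)

completion order = E, G, D, F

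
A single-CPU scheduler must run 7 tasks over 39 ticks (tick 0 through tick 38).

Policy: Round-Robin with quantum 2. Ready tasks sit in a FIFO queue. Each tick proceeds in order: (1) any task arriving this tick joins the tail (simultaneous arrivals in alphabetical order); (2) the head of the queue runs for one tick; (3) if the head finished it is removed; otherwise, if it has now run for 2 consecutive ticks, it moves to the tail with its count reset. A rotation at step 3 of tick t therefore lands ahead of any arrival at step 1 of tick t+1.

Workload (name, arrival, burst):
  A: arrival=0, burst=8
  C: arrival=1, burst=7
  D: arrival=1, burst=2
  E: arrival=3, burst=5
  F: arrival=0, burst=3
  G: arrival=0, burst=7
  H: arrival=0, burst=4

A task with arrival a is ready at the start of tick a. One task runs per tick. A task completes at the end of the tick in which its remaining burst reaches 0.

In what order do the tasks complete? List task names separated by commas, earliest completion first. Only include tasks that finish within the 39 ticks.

t=0: queue=[A,F,G,H] q_used=0 → run A
t=1: queue=[A,F,G,H,C,D] q_used=1 → run A
t=2: queue=[F,G,H,C,D,A] q_used=0 → run F
t=3: queue=[F,G,H,C,D,A,E] q_used=1 → run F
t=4: queue=[G,H,C,D,A,E,F] q_used=0 → run G
t=5: queue=[G,H,C,D,A,E,F] q_used=1 → run G
t=6: queue=[H,C,D,A,E,F,G] q_used=0 → run H
t=7: queue=[H,C,D,A,E,F,G] q_used=1 → run H
t=8: queue=[C,D,A,E,F,G,H] q_used=0 → run C
t=9: queue=[C,D,A,E,F,G,H] q_used=1 → run C
t=10: queue=[D,A,E,F,G,H,C] q_used=0 → run D
t=11: queue=[D,A,E,F,G,H,C] q_used=1 → run D
t=12: queue=[A,E,F,G,H,C] q_used=0 → run A
t=13: queue=[A,E,F,G,H,C] q_used=1 → run A
t=14: queue=[E,F,G,H,C,A] q_used=0 → run E
t=15: queue=[E,F,G,H,C,A] q_used=1 → run E
t=16: queue=[F,G,H,C,A,E] q_used=0 → run F
t=17: queue=[G,H,C,A,E] q_used=0 → run G
t=18: queue=[G,H,C,A,E] q_used=1 → run G
t=19: queue=[H,C,A,E,G] q_used=0 → run H
t=20: queue=[H,C,A,E,G] q_used=1 → run H
t=21: queue=[C,A,E,G] q_used=0 → run C
t=22: queue=[C,A,E,G] q_used=1 → run C
t=23: queue=[A,E,G,C] q_used=0 → run A
t=24: queue=[A,E,G,C] q_used=1 → run A
t=25: queue=[E,G,C,A] q_used=0 → run E
t=26: queue=[E,G,C,A] q_used=1 → run E
t=27: queue=[G,C,A,E] q_used=0 → run G
t=28: queue=[G,C,A,E] q_used=1 → run G
t=29: queue=[C,A,E,G] q_used=0 → run C
t=30: queue=[C,A,E,G] q_used=1 → run C
t=31: queue=[A,E,G,C] q_used=0 → run A
t=32: queue=[A,E,G,C] q_used=1 → run A
t=33: queue=[E,G,C] q_used=0 → run E
t=34: queue=[G,C] q_used=0 → run G
t=35: queue=[C] q_used=0 → run C
t=36: (idle)
t=37: (idle)
t=38: (idle)

completion order = D, F, H, A, E, G, C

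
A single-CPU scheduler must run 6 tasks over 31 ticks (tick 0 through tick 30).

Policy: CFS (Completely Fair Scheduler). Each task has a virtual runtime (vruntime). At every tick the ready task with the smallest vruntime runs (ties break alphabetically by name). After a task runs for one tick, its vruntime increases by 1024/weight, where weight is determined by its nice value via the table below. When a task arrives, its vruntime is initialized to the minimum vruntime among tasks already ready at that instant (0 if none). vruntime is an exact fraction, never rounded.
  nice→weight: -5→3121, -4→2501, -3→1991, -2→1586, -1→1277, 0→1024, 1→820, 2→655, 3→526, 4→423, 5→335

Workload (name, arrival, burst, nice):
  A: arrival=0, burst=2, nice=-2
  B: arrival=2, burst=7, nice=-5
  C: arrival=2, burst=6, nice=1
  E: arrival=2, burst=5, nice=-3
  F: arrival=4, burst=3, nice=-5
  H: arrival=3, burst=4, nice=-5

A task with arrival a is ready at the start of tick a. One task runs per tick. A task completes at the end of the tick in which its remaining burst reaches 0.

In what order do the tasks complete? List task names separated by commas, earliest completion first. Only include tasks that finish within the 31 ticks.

completion order = A, F, H, B, E, C

t=0: vr[A=0] → run A
t=1: vr[A=512/793] → run A
t=2: vr[B=0 C=0 E=0] → run B
t=3: vr[B=1024/3121 C=0 E=0 H=0] → run C
t=4: vr[B=1024/3121 C=256/205 E=0 F=0 H=0] → run E
t=5: vr[B=1024/3121 C=256/205 E=1024/1991 F=0 H=0] → run F
t=6: vr[B=1024/3121 C=256/205 E=1024/1991 F=1024/3121 H=0] → run H
t=7: vr[B=1024/3121 C=256/205 E=1024/1991 F=1024/3121 H=1024/3121] → run B
t=8: vr[B=2048/3121 C=256/205 E=1024/1991 F=1024/3121 H=1024/3121] → run F
t=9: vr[B=2048/3121 C=256/205 E=1024/1991 F=2048/3121 H=1024/3121] → run H
t=10: vr[B=2048/3121 C=256/205 E=1024/1991 F=2048/3121 H=2048/3121] → run E
t=11: vr[B=2048/3121 C=256/205 E=2048/1991 F=2048/3121 H=2048/3121] → run B
t=12: vr[B=3072/3121 C=256/205 E=2048/1991 F=2048/3121 H=2048/3121] → run F
t=13: vr[B=3072/3121 C=256/205 E=2048/1991 H=2048/3121] → run H
t=14: vr[B=3072/3121 C=256/205 E=2048/1991 H=3072/3121] → run B
t=15: vr[B=4096/3121 C=256/205 E=2048/1991 H=3072/3121] → run H
t=16: vr[B=4096/3121 C=256/205 E=2048/1991] → run E
t=17: vr[B=4096/3121 C=256/205 E=3072/1991] → run C
t=18: vr[B=4096/3121 C=512/205 E=3072/1991] → run B
t=19: vr[B=5120/3121 C=512/205 E=3072/1991] → run E
t=20: vr[B=5120/3121 C=512/205 E=4096/1991] → run B
t=21: vr[B=6144/3121 C=512/205 E=4096/1991] → run B
t=22: vr[C=512/205 E=4096/1991] → run E
t=23: vr[C=512/205] → run C
t=24: vr[C=768/205] → run C
t=25: vr[C=1024/205] → run C
t=26: vr[C=256/41] → run C
t=27: (idle)
t=28: (idle)
t=29: (idle)
t=30: (idle)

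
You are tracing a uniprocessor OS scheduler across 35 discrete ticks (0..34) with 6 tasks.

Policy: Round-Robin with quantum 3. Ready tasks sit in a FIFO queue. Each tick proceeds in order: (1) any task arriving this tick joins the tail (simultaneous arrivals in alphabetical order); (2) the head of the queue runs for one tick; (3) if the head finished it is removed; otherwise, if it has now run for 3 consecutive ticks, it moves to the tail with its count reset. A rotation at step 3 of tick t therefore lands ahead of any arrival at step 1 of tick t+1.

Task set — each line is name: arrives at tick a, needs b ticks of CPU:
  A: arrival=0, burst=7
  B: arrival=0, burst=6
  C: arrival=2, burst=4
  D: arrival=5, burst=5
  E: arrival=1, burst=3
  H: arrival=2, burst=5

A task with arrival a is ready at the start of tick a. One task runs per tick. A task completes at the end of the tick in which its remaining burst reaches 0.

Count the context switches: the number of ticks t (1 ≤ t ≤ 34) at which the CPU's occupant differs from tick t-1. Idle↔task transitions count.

t=0: queue=[A,B] q_used=0 → run A
t=1: queue=[A,B,E] q_used=1 → run A
t=2: queue=[A,B,E,C,H] q_used=2 → run A
t=3: queue=[B,E,C,H,A] q_used=0 → run B
t=4: queue=[B,E,C,H,A] q_used=1 → run B
t=5: queue=[B,E,C,H,A,D] q_used=2 → run B
t=6: queue=[E,C,H,A,D,B] q_used=0 → run E
t=7: queue=[E,C,H,A,D,B] q_used=1 → run E
t=8: queue=[E,C,H,A,D,B] q_used=2 → run E
t=9: queue=[C,H,A,D,B] q_used=0 → run C
t=10: queue=[C,H,A,D,B] q_used=1 → run C
t=11: queue=[C,H,A,D,B] q_used=2 → run C
t=12: queue=[H,A,D,B,C] q_used=0 → run H
t=13: queue=[H,A,D,B,C] q_used=1 → run H
t=14: queue=[H,A,D,B,C] q_used=2 → run H
t=15: queue=[A,D,B,C,H] q_used=0 → run A
t=16: queue=[A,D,B,C,H] q_used=1 → run A
t=17: queue=[A,D,B,C,H] q_used=2 → run A
t=18: queue=[D,B,C,H,A] q_used=0 → run D
t=19: queue=[D,B,C,H,A] q_used=1 → run D
t=20: queue=[D,B,C,H,A] q_used=2 → run D
t=21: queue=[B,C,H,A,D] q_used=0 → run B
t=22: queue=[B,C,H,A,D] q_used=1 → run B
t=23: queue=[B,C,H,A,D] q_used=2 → run B
t=24: queue=[C,H,A,D] q_used=0 → run C
t=25: queue=[H,A,D] q_used=0 → run H
t=26: queue=[H,A,D] q_used=1 → run H
t=27: queue=[A,D] q_used=0 → run A
t=28: queue=[D] q_used=0 → run D
t=29: queue=[D] q_used=1 → run D
t=30: (idle)
t=31: (idle)
t=32: (idle)
t=33: (idle)
t=34: (idle)

context switches = 12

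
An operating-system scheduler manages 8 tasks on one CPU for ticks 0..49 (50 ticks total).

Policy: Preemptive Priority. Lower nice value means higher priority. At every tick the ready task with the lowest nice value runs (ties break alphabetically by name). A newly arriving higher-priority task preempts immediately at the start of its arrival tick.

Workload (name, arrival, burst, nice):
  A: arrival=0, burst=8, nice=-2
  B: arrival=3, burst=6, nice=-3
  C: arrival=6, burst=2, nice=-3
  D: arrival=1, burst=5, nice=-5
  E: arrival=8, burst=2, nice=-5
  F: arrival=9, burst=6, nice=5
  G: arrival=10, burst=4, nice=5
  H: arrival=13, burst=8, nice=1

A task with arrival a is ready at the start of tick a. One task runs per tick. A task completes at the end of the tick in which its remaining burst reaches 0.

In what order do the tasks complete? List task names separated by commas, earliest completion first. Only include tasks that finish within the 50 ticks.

t=0: ready={A} → run A
t=1: ready={A,D} → run D
t=2: ready={A,D} → run D
t=3: ready={A,B,D} → run D
t=4: ready={A,B,D} → run D
t=5: ready={A,B,D} → run D
t=6: ready={A,B,C} → run B
t=7: ready={A,B,C} → run B
t=8: ready={A,B,C,E} → run E
t=9: ready={A,B,C,E,F} → run E
t=10: ready={A,B,C,F,G} → run B
t=11: ready={A,B,C,F,G} → run B
t=12: ready={A,B,C,F,G} → run B
t=13: ready={A,B,C,F,G,H} → run B
t=14: ready={A,C,F,G,H} → run C
t=15: ready={A,C,F,G,H} → run C
t=16: ready={A,F,G,H} → run A
t=17: ready={A,F,G,H} → run A
t=18: ready={A,F,G,H} → run A
t=19: ready={A,F,G,H} → run A
t=20: ready={A,F,G,H} → run A
t=21: ready={A,F,G,H} → run A
t=22: ready={A,F,G,H} → run A
t=23: ready={F,G,H} → run H
t=24: ready={F,G,H} → run H
t=25: ready={F,G,H} → run H
t=26: ready={F,G,H} → run H
t=27: ready={F,G,H} → run H
t=28: ready={F,G,H} → run H
t=29: ready={F,G,H} → run H
t=30: ready={F,G,H} → run H
t=31: ready={F,G} → run F
t=32: ready={F,G} → run F
t=33: ready={F,G} → run F
t=34: ready={F,G} → run F
t=35: ready={F,G} → run F
t=36: ready={F,G} → run F
t=37: ready={G} → run G
t=38: ready={G} → run G
t=39: ready={G} → run G
t=40: ready={G} → run G
t=41: (idle)
t=42: (idle)
t=43: (idle)
t=44: (idle)
t=45: (idle)
t=46: (idle)
t=47: (idle)
t=48: (idle)
t=49: (idle)

completion order = D, E, B, C, A, H, F, G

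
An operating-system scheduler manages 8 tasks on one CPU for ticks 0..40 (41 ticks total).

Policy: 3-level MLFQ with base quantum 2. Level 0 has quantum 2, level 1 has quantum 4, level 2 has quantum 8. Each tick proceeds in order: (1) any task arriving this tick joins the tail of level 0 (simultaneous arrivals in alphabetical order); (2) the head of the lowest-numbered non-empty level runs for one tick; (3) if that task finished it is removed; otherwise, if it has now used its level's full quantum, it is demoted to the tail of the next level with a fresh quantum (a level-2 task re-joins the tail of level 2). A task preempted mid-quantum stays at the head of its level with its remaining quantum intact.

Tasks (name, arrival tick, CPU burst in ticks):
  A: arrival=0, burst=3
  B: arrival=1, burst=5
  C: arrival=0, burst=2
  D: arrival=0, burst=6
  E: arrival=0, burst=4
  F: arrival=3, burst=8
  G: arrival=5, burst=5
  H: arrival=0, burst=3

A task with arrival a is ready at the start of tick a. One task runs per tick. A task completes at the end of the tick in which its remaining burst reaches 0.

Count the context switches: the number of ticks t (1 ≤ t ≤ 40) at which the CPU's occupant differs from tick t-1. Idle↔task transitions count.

t=0: L0/L1/L2 = ACDEH/-/- → run A
t=1: L0/L1/L2 = ACDEHB/-/- → run A
t=2: L0/L1/L2 = CDEHB/A/- → run C
t=3: L0/L1/L2 = CDEHBF/A/- → run C
t=4: L0/L1/L2 = DEHBF/A/- → run D
t=5: L0/L1/L2 = DEHBFG/A/- → run D
t=6: L0/L1/L2 = EHBFG/AD/- → run E
t=7: L0/L1/L2 = EHBFG/AD/- → run E
t=8: L0/L1/L2 = HBFG/ADE/- → run H
t=9: L0/L1/L2 = HBFG/ADE/- → run H
t=10: L0/L1/L2 = BFG/ADEH/- → run B
t=11: L0/L1/L2 = BFG/ADEH/- → run B
t=12: L0/L1/L2 = FG/ADEHB/- → run F
t=13: L0/L1/L2 = FG/ADEHB/- → run F
t=14: L0/L1/L2 = G/ADEHBF/- → run G
t=15: L0/L1/L2 = G/ADEHBF/- → run G
t=16: L0/L1/L2 = -/ADEHBFG/- → run A
t=17: L0/L1/L2 = -/DEHBFG/- → run D
t=18: L0/L1/L2 = -/DEHBFG/- → run D
t=19: L0/L1/L2 = -/DEHBFG/- → run D
t=20: L0/L1/L2 = -/DEHBFG/- → run D
t=21: L0/L1/L2 = -/EHBFG/- → run E
t=22: L0/L1/L2 = -/EHBFG/- → run E
t=23: L0/L1/L2 = -/HBFG/- → run H
t=24: L0/L1/L2 = -/BFG/- → run B
t=25: L0/L1/L2 = -/BFG/- → run B
t=26: L0/L1/L2 = -/BFG/- → run B
t=27: L0/L1/L2 = -/FG/- → run F
t=28: L0/L1/L2 = -/FG/- → run F
t=29: L0/L1/L2 = -/FG/- → run F
t=30: L0/L1/L2 = -/FG/- → run F
t=31: L0/L1/L2 = -/G/F → run G
t=32: L0/L1/L2 = -/G/F → run G
t=33: L0/L1/L2 = -/G/F → run G
t=34: L0/L1/L2 = -/-/F → run F
t=35: L0/L1/L2 = -/-/F → run F
t=36: (idle)
t=37: (idle)
t=38: (idle)
t=39: (idle)
t=40: (idle)

context switches = 16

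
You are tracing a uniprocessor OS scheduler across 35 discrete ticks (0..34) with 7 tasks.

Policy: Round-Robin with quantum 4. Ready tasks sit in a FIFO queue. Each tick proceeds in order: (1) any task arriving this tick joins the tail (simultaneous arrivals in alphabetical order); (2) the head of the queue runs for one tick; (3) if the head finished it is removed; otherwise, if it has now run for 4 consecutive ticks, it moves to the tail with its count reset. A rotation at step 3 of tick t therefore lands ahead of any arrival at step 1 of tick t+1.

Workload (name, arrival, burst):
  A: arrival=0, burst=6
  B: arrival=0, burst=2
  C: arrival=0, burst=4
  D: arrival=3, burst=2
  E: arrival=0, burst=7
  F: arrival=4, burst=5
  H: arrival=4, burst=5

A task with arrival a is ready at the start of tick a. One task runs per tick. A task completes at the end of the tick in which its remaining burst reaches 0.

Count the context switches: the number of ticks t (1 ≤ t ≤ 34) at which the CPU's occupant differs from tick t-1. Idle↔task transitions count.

context switches = 11

t=0: queue=[A,B,C,E] q_used=0 → run A
t=1: queue=[A,B,C,E] q_used=1 → run A
t=2: queue=[A,B,C,E] q_used=2 → run A
t=3: queue=[A,B,C,E,D] q_used=3 → run A
t=4: queue=[B,C,E,D,A,F,H] q_used=0 → run B
t=5: queue=[B,C,E,D,A,F,H] q_used=1 → run B
t=6: queue=[C,E,D,A,F,H] q_used=0 → run C
t=7: queue=[C,E,D,A,F,H] q_used=1 → run C
t=8: queue=[C,E,D,A,F,H] q_used=2 → run C
t=9: queue=[C,E,D,A,F,H] q_used=3 → run C
t=10: queue=[E,D,A,F,H] q_used=0 → run E
t=11: queue=[E,D,A,F,H] q_used=1 → run E
t=12: queue=[E,D,A,F,H] q_used=2 → run E
t=13: queue=[E,D,A,F,H] q_used=3 → run E
t=14: queue=[D,A,F,H,E] q_used=0 → run D
t=15: queue=[D,A,F,H,E] q_used=1 → run D
t=16: queue=[A,F,H,E] q_used=0 → run A
t=17: queue=[A,F,H,E] q_used=1 → run A
t=18: queue=[F,H,E] q_used=0 → run F
t=19: queue=[F,H,E] q_used=1 → run F
t=20: queue=[F,H,E] q_used=2 → run F
t=21: queue=[F,H,E] q_used=3 → run F
t=22: queue=[H,E,F] q_used=0 → run H
t=23: queue=[H,E,F] q_used=1 → run H
t=24: queue=[H,E,F] q_used=2 → run H
t=25: queue=[H,E,F] q_used=3 → run H
t=26: queue=[E,F,H] q_used=0 → run E
t=27: queue=[E,F,H] q_used=1 → run E
t=28: queue=[E,F,H] q_used=2 → run E
t=29: queue=[F,H] q_used=0 → run F
t=30: queue=[H] q_used=0 → run H
t=31: (idle)
t=32: (idle)
t=33: (idle)
t=34: (idle)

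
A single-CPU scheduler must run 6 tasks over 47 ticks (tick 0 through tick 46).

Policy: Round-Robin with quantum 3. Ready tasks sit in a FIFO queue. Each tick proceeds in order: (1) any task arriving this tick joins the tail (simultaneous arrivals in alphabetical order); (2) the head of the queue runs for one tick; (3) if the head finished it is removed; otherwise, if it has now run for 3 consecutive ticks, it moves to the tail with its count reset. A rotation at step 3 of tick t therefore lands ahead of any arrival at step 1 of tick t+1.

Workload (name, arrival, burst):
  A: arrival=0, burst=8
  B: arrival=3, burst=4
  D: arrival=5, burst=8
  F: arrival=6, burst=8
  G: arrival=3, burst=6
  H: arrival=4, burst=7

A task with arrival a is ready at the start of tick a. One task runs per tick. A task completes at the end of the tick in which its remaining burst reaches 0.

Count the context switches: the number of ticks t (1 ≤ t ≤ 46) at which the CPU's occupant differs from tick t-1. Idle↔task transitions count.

t=0: queue=[A] q_used=0 → run A
t=1: queue=[A] q_used=1 → run A
t=2: queue=[A] q_used=2 → run A
t=3: queue=[A,B,G] q_used=0 → run A
t=4: queue=[A,B,G,H] q_used=1 → run A
t=5: queue=[A,B,G,H,D] q_used=2 → run A
t=6: queue=[B,G,H,D,A,F] q_used=0 → run B
t=7: queue=[B,G,H,D,A,F] q_used=1 → run B
t=8: queue=[B,G,H,D,A,F] q_used=2 → run B
t=9: queue=[G,H,D,A,F,B] q_used=0 → run G
t=10: queue=[G,H,D,A,F,B] q_used=1 → run G
t=11: queue=[G,H,D,A,F,B] q_used=2 → run G
t=12: queue=[H,D,A,F,B,G] q_used=0 → run H
t=13: queue=[H,D,A,F,B,G] q_used=1 → run H
t=14: queue=[H,D,A,F,B,G] q_used=2 → run H
t=15: queue=[D,A,F,B,G,H] q_used=0 → run D
t=16: queue=[D,A,F,B,G,H] q_used=1 → run D
t=17: queue=[D,A,F,B,G,H] q_used=2 → run D
t=18: queue=[A,F,B,G,H,D] q_used=0 → run A
t=19: queue=[A,F,B,G,H,D] q_used=1 → run A
t=20: queue=[F,B,G,H,D] q_used=0 → run F
t=21: queue=[F,B,G,H,D] q_used=1 → run F
t=22: queue=[F,B,G,H,D] q_used=2 → run F
t=23: queue=[B,G,H,D,F] q_used=0 → run B
t=24: queue=[G,H,D,F] q_used=0 → run G
t=25: queue=[G,H,D,F] q_used=1 → run G
t=26: queue=[G,H,D,F] q_used=2 → run G
t=27: queue=[H,D,F] q_used=0 → run H
t=28: queue=[H,D,F] q_used=1 → run H
t=29: queue=[H,D,F] q_used=2 → run H
t=30: queue=[D,F,H] q_used=0 → run D
t=31: queue=[D,F,H] q_used=1 → run D
t=32: queue=[D,F,H] q_used=2 → run D
t=33: queue=[F,H,D] q_used=0 → run F
t=34: queue=[F,H,D] q_used=1 → run F
t=35: queue=[F,H,D] q_used=2 → run F
t=36: queue=[H,D,F] q_used=0 → run H
t=37: queue=[D,F] q_used=0 → run D
t=38: queue=[D,F] q_used=1 → run D
t=39: queue=[F] q_used=0 → run F
t=40: queue=[F] q_used=1 → run F
t=41: (idle)
t=42: (idle)
t=43: (idle)
t=44: (idle)
t=45: (idle)
t=46: (idle)

context switches = 15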